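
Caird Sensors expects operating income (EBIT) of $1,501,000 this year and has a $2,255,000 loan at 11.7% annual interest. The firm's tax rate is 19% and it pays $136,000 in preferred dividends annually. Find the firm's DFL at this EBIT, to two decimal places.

1.40

Interest = $263,835.00.
Pre-tax preferred-dividend burden = $136,000 ÷ (1 − 0.19) = $167,901.23.
DFL = EBIT ÷ [EBIT − I − D_p/(1−t)] = $1,501,000 ÷ [$1,501,000 − $263,835.00 − $167,901.23] = $1,501,000 ÷ $1,069,263.77 = 1.4038.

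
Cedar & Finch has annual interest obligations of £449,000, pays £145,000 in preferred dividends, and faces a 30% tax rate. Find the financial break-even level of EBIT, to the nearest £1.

Grossing the preferred dividend up to pre-tax terms: £145,000 / (1 − 0.30) = £207,142.86.
Financial break-even EBIT = interest + D_p ÷ (1 − t) = £449,000 + £207,142.86 = £656,142.86.

£656,143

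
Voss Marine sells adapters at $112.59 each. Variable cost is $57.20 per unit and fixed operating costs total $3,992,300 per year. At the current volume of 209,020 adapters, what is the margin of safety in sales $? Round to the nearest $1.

Unit CM = price − variable cost = $112.59 − $57.20 = $55.39. Break-even units = $3,992,300 ÷ $55.39 = 72,076.19; break-even revenue = 72,076.19 × $112.59 = $8,115,057.90.
Current sales = 209,020 × $112.59 = $23,533,561.80.
Margin of safety = $23,533,561.80 − $8,115,057.90 = $15,418,504.

$15,418,504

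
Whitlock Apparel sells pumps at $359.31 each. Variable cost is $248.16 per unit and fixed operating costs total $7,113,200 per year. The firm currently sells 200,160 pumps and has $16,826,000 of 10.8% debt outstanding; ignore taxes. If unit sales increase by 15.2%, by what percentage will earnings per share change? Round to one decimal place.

+25.4%

Total contribution margin = 200,160 × $111.15 = $22,247,784.00.
EBIT = $22,247,784.00 − $7,113,200 = $15,134,584.00.
Interest = $1,817,208.00, so EBIT − I = $13,317,376.00.
DCL = total CM / (EBIT − I) = $22,247,784.00 / $13,317,376.00 = 1.6706.
%ΔEPS = DCL × %ΔSales = 1.6706 × +15.2% = +25.4%.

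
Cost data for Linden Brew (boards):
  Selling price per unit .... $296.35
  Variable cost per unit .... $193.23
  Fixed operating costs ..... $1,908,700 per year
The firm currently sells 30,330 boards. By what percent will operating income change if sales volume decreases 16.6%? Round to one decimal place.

-42.6%

At 30,330 units, contribution = 30,330 × $103.12 = $3,127,629.60.
Operating income = contribution − fixed costs = $3,127,629.60 − $1,908,700 = $1,218,929.60.
Degree of operating leverage = $3,127,629.60 / $1,218,929.60 = 2.5659.
%ΔEBIT = DOL × %ΔSales = 2.5659 × -16.6% = -42.6%.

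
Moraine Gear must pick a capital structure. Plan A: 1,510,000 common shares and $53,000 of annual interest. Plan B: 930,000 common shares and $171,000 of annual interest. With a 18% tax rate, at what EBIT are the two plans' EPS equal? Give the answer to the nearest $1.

Set EPS_A = EPS_B: (EBIT − $53,000)(1 − 0.18) ÷ 1,510,000 = (EBIT − $171,000)(1 − 0.18) ÷ 930,000.
The (1 − t) factor cancels: (EBIT − 53,000) × 930,000 = (EBIT − 171,000) × 1,510,000.
EBIT × (1,510,000 − 930,000) = 171,000 × 1,510,000 − 53,000 × 930,000 = 208,920,000,000, so EBIT = 208,920,000,000 ÷ 580,000 = 360,206.90.

$360,207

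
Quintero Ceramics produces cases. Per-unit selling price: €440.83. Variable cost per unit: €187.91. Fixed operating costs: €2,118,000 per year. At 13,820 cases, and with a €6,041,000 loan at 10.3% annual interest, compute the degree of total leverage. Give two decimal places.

4.63

Total contribution margin = 13,820 × €252.92 = €3,495,354.40.
Operating income = contribution − fixed costs = €3,495,354.40 − €2,118,000 = €1,377,354.40. Interest = €622,223.00.
DOL = €3,495,354.40 ÷ €1,377,354.40 = 2.5377; DFL = €1,377,354.40 ÷ €755,131.40 = 1.8240.
DCL = DOL × DFL = 2.5377 × 1.8240 = 4.6288.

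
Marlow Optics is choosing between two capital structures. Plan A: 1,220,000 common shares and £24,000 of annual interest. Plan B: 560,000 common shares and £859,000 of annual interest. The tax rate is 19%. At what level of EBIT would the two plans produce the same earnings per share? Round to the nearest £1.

£1,567,485

At indifference, (EBIT − 24,000)(1 − t)/1,220,000 = (EBIT − 859,000)(1 − t)/560,000.
The (1 − t) factor cancels: (EBIT − 24,000) × 560,000 = (EBIT − 859,000) × 1,220,000.
Solving, EBIT = (859,000·1,220,000 − 24,000·560,000) / (1,220,000 − 560,000) = 1,034,540,000,000 / 660,000 = 1,567,484.85.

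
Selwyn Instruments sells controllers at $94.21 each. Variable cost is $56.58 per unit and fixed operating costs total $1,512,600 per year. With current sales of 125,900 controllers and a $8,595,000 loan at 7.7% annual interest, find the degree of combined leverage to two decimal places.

Contribution at this volume is 125,900 × $37.63 = $4,737,617.00.
Subtracting fixed costs: EBIT = $4,737,617.00 − $1,512,600 = $3,225,017.00. Interest = $661,815.00, so EBIT − I = $2,563,202.00.
DCL = contribution ÷ (EBIT − I) = $4,737,617.00 ÷ $2,563,202.00 = 1.8483.

1.85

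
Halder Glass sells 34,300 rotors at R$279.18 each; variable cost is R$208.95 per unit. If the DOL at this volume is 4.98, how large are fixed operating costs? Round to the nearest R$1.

R$1,925,176

Total contribution margin = 34,300 × R$70.23 = R$2,408,889.00.
Since DOL = CM ÷ EBIT, EBIT = R$2,408,889.00 ÷ 4.98 = R$483,712.65.
And FC = contribution − EBIT = R$2,408,889.00 − R$483,712.65 = R$1,925,176.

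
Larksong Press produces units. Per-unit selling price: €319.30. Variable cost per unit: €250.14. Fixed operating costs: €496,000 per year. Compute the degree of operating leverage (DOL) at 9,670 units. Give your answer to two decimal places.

At 9,670 units, contribution = 9,670 × €69.16 = €668,777.20.
EBIT = €668,777.20 − €496,000 = €172,777.20.
DOL = contribution ÷ EBIT = €668,777.20 ÷ €172,777.20 = 3.8707.

3.87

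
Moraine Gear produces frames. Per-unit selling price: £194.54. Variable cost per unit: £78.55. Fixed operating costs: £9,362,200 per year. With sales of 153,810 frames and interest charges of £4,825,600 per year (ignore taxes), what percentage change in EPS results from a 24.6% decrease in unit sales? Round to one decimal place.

-120.2%

At 153,810 units, contribution = 153,810 × £115.99 = £17,840,421.90.
EBIT = £17,840,421.90 − £9,362,200 = £8,478,221.90.
Interest = £4,825,600.00, so EBIT − I = £3,652,621.90.
DCL = total CM / (EBIT − I) = £17,840,421.90 / £3,652,621.90 = 4.8843.
EPS therefore changes by 4.8843 × (-24.6%) = -120.2%.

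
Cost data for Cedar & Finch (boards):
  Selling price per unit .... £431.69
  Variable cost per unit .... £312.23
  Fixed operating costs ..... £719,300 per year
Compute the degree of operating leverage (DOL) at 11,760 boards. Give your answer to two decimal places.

2.05

At 11,760 units, contribution = 11,760 × £119.46 = £1,404,849.60.
EBIT = £1,404,849.60 − £719,300 = £685,549.60.
Degree of operating leverage = £1,404,849.60 / £685,549.60 = 2.0492.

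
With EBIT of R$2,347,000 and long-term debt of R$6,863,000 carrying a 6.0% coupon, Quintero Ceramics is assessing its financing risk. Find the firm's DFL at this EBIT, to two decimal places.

1.21

Annual interest charges come to R$411,780.00.
DFL = EBIT ÷ (EBIT − I) = R$2,347,000 ÷ (R$2,347,000 − R$411,780.00) = R$2,347,000 ÷ R$1,935,220.00 = 1.2128.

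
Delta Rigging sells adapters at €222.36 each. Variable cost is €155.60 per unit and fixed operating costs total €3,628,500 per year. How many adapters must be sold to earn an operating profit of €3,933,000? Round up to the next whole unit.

Unit CM = price − variable cost = €222.36 − €155.60 = €66.76.
Need Q such that Q × €66.76 − €3,628,500 = €3,933,000, i.e. Q = €7,561,500 / €66.76 = 113,263.93 → 113,264.

113,264 adapters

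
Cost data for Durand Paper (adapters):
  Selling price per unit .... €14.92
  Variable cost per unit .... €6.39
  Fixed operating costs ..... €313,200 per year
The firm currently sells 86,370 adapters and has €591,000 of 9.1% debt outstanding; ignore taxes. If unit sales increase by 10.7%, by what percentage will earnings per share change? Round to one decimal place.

Contribution at this volume is 86,370 × €8.53 = €736,736.10.
Subtracting fixed costs: EBIT = €736,736.10 − €313,200 = €423,536.10.
After interest of €53,781.00, pre-tax earnings = €369,755.10.
DCL = total CM / (EBIT − I) = €736,736.10 / €369,755.10 = 1.9925.
%ΔEPS = DCL × %ΔSales = 1.9925 × +10.7% = +21.3%.

+21.3%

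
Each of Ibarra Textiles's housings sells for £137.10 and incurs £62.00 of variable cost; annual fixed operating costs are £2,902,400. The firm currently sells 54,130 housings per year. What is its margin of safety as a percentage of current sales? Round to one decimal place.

Each unit contributes £137.10 − £62.00 = £75.10. Break-even units = £2,902,400 ÷ £75.10 = 38,647.14; break-even revenue = 38,647.14 × £137.10 = £5,298,522.50.
Actual sales revenue = 54,130 × £137.10 = £7,421,223.00.
Margin of safety = (£7,421,223.00 − £5,298,522.50) ÷ £7,421,223.00 = 28.6%.

28.6%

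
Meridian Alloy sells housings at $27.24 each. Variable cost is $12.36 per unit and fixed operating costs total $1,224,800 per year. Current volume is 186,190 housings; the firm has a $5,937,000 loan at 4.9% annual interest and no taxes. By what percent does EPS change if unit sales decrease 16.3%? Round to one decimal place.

Total contribution margin = 186,190 × $14.88 = $2,770,507.20.
Subtracting fixed costs: EBIT = $2,770,507.20 − $1,224,800 = $1,545,707.20.
After interest of $290,913.00, pre-tax earnings = $1,254,794.20.
Degree of combined leverage = contribution ÷ (EBIT − I) = $2,770,507.20 ÷ $1,254,794.20 = 2.2079.
EPS therefore changes by 2.2079 × (-16.3%) = -36.0%.

-36.0%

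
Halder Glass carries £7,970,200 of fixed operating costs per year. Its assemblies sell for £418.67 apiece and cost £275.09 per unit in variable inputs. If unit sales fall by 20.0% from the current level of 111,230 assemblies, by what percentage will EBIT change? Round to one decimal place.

Contribution at this volume is 111,230 × £143.58 = £15,970,403.40.
Operating income = contribution − fixed costs = £15,970,403.40 − £7,970,200 = £8,000,203.40.
DOL = contribution ÷ EBIT = £15,970,403.40 ÷ £8,000,203.40 = 1.9962.
So EBIT moves 1.9962 × (-20.0%) = -39.9%.

-39.9%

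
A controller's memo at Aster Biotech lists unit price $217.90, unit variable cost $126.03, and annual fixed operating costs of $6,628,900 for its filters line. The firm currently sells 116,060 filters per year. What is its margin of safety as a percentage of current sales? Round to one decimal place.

37.8%

Contribution margin per unit = $217.90 − $126.03 = $91.87. Break-even units = $6,628,900 ÷ $91.87 = 72,155.22; break-even revenue = 72,155.22 × $217.90 = $15,722,622.29.
Actual sales revenue = 116,060 × $217.90 = $25,289,474.00.
Margin of safety = ($25,289,474.00 − $15,722,622.29) ÷ $25,289,474.00 = 37.8%.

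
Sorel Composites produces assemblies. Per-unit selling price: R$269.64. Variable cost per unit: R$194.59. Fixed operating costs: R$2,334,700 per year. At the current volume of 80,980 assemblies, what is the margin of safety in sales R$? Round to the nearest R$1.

R$13,447,326

Each unit contributes R$269.64 − R$194.59 = R$75.05. Break-even units = R$2,334,700 ÷ R$75.05 = 31,108.59; break-even revenue = 31,108.59 × R$269.64 = R$8,388,121.36.
Actual sales revenue = 80,980 × R$269.64 = R$21,835,447.20.
Margin of safety = R$21,835,447.20 − R$8,388,121.36 = R$13,447,326.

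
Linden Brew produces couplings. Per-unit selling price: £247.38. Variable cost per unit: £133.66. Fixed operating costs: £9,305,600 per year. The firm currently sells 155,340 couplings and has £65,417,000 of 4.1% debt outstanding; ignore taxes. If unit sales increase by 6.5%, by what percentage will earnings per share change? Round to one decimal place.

+20.2%

At 155,340 units, contribution = 155,340 × £113.72 = £17,665,264.80.
Subtracting fixed costs: EBIT = £17,665,264.80 − £9,305,600 = £8,359,664.80.
Interest = £2,682,097.00, so EBIT − I = £5,677,567.80.
DCL = total CM / (EBIT − I) = £17,665,264.80 / £5,677,567.80 = 3.1114.
EPS therefore changes by 3.1114 × (+6.5%) = +20.2%.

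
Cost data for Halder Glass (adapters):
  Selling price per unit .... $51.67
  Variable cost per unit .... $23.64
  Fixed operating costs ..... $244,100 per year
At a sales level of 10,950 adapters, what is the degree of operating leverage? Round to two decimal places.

4.89

Contribution at this volume is 10,950 × $28.03 = $306,928.50.
EBIT = $306,928.50 − $244,100 = $62,828.50.
DOL = contribution ÷ EBIT = $306,928.50 ÷ $62,828.50 = 4.8852.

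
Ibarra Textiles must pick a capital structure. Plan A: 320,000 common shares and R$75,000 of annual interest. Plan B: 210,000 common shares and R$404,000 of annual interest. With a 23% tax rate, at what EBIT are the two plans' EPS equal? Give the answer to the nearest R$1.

At indifference, (EBIT − 75,000)(1 − t)/320,000 = (EBIT − 404,000)(1 − t)/210,000.
Cancelling (1 − t) and cross-multiplying: 210,000·(EBIT − 75,000) = 320,000·(EBIT − 404,000).
Solving, EBIT = (404,000·320,000 − 75,000·210,000) / (320,000 − 210,000) = 113,530,000,000 / 110,000 = 1,032,090.91.

R$1,032,091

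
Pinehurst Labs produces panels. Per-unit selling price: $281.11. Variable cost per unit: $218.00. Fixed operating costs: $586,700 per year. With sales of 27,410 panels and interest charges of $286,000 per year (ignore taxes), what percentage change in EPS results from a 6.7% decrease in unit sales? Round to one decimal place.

Total contribution margin = 27,410 × $63.11 = $1,729,845.10.
Operating income = contribution − fixed costs = $1,729,845.10 − $586,700 = $1,143,145.10.
After interest of $286,000.00, pre-tax earnings = $857,145.10.
Degree of combined leverage = contribution ÷ (EBIT − I) = $1,729,845.10 ÷ $857,145.10 = 2.0181.
EPS therefore changes by 2.0181 × (-6.7%) = -13.5%.

-13.5%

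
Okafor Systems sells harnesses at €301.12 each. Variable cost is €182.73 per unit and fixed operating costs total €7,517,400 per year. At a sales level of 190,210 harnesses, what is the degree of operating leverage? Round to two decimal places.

At 190,210 units, contribution = 190,210 × €118.39 = €22,518,961.90.
Subtracting fixed costs: EBIT = €22,518,961.90 − €7,517,400 = €15,001,561.90.
DOL = contribution ÷ EBIT = €22,518,961.90 ÷ €15,001,561.90 = 1.5011.

1.50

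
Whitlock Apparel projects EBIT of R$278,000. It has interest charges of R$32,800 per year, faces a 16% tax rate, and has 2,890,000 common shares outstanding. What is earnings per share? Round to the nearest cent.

Pre-tax income = R$278,000 − R$32,800.00 = R$245,200.00.
Net income = R$245,200.00 × (1 − 0.16) = R$205,968.00.
EPS = R$205,968.00 ÷ 2,890,000 = R$0.07.

R$0.07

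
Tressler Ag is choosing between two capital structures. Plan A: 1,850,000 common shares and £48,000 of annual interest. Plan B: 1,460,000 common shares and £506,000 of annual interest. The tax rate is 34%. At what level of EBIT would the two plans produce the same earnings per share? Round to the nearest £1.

£2,220,564

At indifference, (EBIT − 48,000)(1 − t)/1,850,000 = (EBIT − 506,000)(1 − t)/1,460,000.
Cancelling (1 − t) and cross-multiplying: 1,460,000·(EBIT − 48,000) = 1,850,000·(EBIT − 506,000).
Solving, EBIT = (506,000·1,850,000 − 48,000·1,460,000) / (1,850,000 − 1,460,000) = 866,020,000,000 / 390,000 = 2,220,564.10.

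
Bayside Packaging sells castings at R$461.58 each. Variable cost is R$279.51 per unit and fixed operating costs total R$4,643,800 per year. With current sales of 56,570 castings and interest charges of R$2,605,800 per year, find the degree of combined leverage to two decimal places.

At 56,570 units, contribution = 56,570 × R$182.07 = R$10,299,699.90.
Operating income = contribution − fixed costs = R$10,299,699.90 − R$4,643,800 = R$5,655,899.90. Interest = R$2,605,800.00, so EBIT − I = R$3,050,099.90.
DCL = contribution ÷ (EBIT − I) = R$10,299,699.90 ÷ R$3,050,099.90 = 3.3768.

3.38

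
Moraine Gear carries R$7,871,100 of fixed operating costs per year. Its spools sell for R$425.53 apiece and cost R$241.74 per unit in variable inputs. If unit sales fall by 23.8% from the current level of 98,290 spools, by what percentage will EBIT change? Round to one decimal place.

At 98,290 units, contribution = 98,290 × R$183.79 = R$18,064,719.10.
Subtracting fixed costs: EBIT = R$18,064,719.10 − R$7,871,100 = R$10,193,619.10.
DOL = contribution ÷ EBIT = R$18,064,719.10 ÷ R$10,193,619.10 = 1.7722.
%ΔEBIT = DOL × %ΔSales = 1.7722 × -23.8% = -42.2%.

-42.2%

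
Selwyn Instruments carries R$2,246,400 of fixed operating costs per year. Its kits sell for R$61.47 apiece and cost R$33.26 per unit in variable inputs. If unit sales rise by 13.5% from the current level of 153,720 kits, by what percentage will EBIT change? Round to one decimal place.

+28.0%

Contribution at this volume is 153,720 × R$28.21 = R$4,336,441.20.
Operating income = contribution − fixed costs = R$4,336,441.20 − R$2,246,400 = R$2,090,041.20.
Degree of operating leverage = R$4,336,441.20 / R$2,090,041.20 = 2.0748.
Operating income changes by 2.0748 × +13.5% = +28.0%.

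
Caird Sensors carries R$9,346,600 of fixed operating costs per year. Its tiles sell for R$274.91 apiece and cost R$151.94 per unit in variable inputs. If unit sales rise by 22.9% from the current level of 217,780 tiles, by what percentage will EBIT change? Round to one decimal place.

+35.2%

Contribution at this volume is 217,780 × R$122.97 = R$26,780,406.60.
Operating income = contribution − fixed costs = R$26,780,406.60 − R$9,346,600 = R$17,433,806.60.
DOL = contribution ÷ EBIT = R$26,780,406.60 ÷ R$17,433,806.60 = 1.5361.
So EBIT moves 1.5361 × (+22.9%) = +35.2%.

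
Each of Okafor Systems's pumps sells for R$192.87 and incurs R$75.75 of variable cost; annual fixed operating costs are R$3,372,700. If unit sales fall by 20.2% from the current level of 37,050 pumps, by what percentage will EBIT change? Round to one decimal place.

-90.7%

At 37,050 units, contribution = 37,050 × R$117.12 = R$4,339,296.00.
EBIT = R$4,339,296.00 − R$3,372,700 = R$966,596.00.
So DOL = total CM / EBIT = R$4,339,296.00 / R$966,596.00 = 4.4893.
%ΔEBIT = DOL × %ΔSales = 4.4893 × -20.2% = -90.7%.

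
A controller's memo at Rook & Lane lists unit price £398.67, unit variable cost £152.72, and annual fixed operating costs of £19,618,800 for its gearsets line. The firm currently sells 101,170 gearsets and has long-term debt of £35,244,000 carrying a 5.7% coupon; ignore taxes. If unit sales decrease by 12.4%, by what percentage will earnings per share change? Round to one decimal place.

Total contribution margin = 101,170 × £245.95 = £24,882,761.50.
Subtracting fixed costs: EBIT = £24,882,761.50 − £19,618,800 = £5,263,961.50.
Interest = £2,008,908.00, so EBIT − I = £3,255,053.50.
Degree of combined leverage = contribution ÷ (EBIT − I) = £24,882,761.50 ÷ £3,255,053.50 = 7.6443.
EPS therefore changes by 7.6443 × (-12.4%) = -94.8%.

-94.8%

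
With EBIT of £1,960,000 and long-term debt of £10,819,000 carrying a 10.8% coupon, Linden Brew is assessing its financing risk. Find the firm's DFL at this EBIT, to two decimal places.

2.48

Annual interest charges come to £1,168,452.00.
Degree of financial leverage = EBIT / (EBIT − interest) = £1,960,000 / £791,548.00 = 2.4762.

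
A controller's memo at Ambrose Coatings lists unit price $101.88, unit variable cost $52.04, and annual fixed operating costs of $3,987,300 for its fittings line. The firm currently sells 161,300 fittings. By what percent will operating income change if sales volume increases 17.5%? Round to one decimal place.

+34.7%

Total contribution margin = 161,300 × $49.84 = $8,039,192.00.
EBIT = $8,039,192.00 − $3,987,300 = $4,051,892.00.
So DOL = total CM / EBIT = $8,039,192.00 / $4,051,892.00 = 1.9841.
Operating income changes by 1.9841 × +17.5% = +34.7%.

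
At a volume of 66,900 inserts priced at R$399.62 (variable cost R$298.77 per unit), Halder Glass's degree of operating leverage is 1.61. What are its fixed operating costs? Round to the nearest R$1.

Total contribution margin = 66,900 × R$100.85 = R$6,746,865.00.
Since DOL = CM ÷ EBIT, EBIT = R$6,746,865.00 ÷ 1.61 = R$4,190,599.38.
Fixed costs = CM − EBIT = R$6,746,865.00 − R$4,190,599.38 = R$2,556,266.

R$2,556,266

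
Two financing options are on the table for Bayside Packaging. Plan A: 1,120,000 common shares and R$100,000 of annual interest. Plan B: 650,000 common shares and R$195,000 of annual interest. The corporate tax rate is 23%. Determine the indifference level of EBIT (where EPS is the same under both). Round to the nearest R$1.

R$326,383

Set EPS_A = EPS_B: (EBIT − R$100,000)(1 − 0.23) ÷ 1,120,000 = (EBIT − R$195,000)(1 − 0.23) ÷ 650,000.
The (1 − t) factor cancels: (EBIT − 100,000) × 650,000 = (EBIT − 195,000) × 1,120,000.
Solving, EBIT = (195,000·1,120,000 − 100,000·650,000) / (1,120,000 − 650,000) = 153,400,000,000 / 470,000 = 326,382.98.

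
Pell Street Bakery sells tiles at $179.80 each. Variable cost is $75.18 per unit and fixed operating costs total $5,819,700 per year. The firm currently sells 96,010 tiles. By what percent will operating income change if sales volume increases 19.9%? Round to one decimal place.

+47.3%

Total contribution margin = 96,010 × $104.62 = $10,044,566.20.
EBIT = $10,044,566.20 − $5,819,700 = $4,224,866.20.
DOL = contribution ÷ EBIT = $10,044,566.20 ÷ $4,224,866.20 = 2.3775.
%ΔEBIT = DOL × %ΔSales = 2.3775 × +19.9% = +47.3%.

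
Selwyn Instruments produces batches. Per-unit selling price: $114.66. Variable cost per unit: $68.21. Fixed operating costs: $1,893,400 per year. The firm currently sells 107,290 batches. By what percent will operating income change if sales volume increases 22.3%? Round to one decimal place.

Contribution at this volume is 107,290 × $46.45 = $4,983,620.50.
EBIT = $4,983,620.50 − $1,893,400 = $3,090,220.50.
DOL = contribution ÷ EBIT = $4,983,620.50 ÷ $3,090,220.50 = 1.6127.
%ΔEBIT = DOL × %ΔSales = 1.6127 × +22.3% = +36.0%.

+36.0%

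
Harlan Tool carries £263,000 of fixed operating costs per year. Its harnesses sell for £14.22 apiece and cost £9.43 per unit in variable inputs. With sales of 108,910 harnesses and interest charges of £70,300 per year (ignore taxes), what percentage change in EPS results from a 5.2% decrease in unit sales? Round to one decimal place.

Contribution at this volume is 108,910 × £4.79 = £521,678.90.
EBIT = £521,678.90 − £263,000 = £258,678.90.
Interest = £70,300.00, so EBIT − I = £188,378.90.
Degree of combined leverage = contribution ÷ (EBIT − I) = £521,678.90 ÷ £188,378.90 = 2.7693.
%ΔEPS = DCL × %ΔSales = 2.7693 × -5.2% = -14.4%.

-14.4%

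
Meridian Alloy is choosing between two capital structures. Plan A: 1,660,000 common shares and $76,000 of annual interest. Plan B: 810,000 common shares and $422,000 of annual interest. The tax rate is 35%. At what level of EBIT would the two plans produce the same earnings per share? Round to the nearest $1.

$751,718

Set EPS_A = EPS_B: (EBIT − $76,000)(1 − 0.35) ÷ 1,660,000 = (EBIT − $422,000)(1 − 0.35) ÷ 810,000.
The (1 − t) factor cancels: (EBIT − 76,000) × 810,000 = (EBIT − 422,000) × 1,660,000.
EBIT × (1,660,000 − 810,000) = 422,000 × 1,660,000 − 76,000 × 810,000 = 638,960,000,000, so EBIT = 638,960,000,000 ÷ 850,000 = 751,717.65.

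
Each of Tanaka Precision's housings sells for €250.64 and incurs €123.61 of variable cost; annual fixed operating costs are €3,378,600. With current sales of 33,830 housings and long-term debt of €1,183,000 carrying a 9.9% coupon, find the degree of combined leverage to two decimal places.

Contribution at this volume is 33,830 × €127.03 = €4,297,424.90.
EBIT = €4,297,424.90 − €3,378,600 = €918,824.90. Interest = €117,117.00.
DOL = €4,297,424.90 ÷ €918,824.90 = 4.6771; DFL = €918,824.90 ÷ €801,707.90 = 1.1461.
DCL = DOL × DFL = 4.6771 × 1.1461 = 5.3604.

5.36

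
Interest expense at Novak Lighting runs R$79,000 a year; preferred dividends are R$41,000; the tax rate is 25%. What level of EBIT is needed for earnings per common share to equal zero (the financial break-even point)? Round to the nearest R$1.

R$133,667

Preferred dividends are paid after tax, so their pre-tax equivalent is R$41,000 ÷ (1 − 0.25) = R$54,666.67.
EPS = 0 when EBIT covers interest plus the pre-tax preferred burden: R$79,000 + R$54,666.67 = R$133,666.67.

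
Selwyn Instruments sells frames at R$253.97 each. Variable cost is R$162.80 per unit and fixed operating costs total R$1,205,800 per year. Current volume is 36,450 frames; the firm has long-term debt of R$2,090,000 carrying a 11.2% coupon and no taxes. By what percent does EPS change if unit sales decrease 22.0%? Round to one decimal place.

-38.8%

Contribution at this volume is 36,450 × R$91.17 = R$3,323,146.50.
Subtracting fixed costs: EBIT = R$3,323,146.50 − R$1,205,800 = R$2,117,346.50.
Interest = R$234,080.00, so EBIT − I = R$1,883,266.50.
DCL = total CM / (EBIT − I) = R$3,323,146.50 / R$1,883,266.50 = 1.7646.
%ΔEPS = DCL × %ΔSales = 1.7646 × -22.0% = -38.8%.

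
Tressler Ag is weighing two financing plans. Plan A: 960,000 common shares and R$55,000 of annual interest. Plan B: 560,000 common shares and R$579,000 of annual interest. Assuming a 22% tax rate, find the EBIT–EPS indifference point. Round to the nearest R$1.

R$1,312,600

At indifference, (EBIT − 55,000)(1 − t)/960,000 = (EBIT − 579,000)(1 − t)/560,000.
Cancelling (1 − t) and cross-multiplying: 560,000·(EBIT − 55,000) = 960,000·(EBIT − 579,000).
Solving, EBIT = (579,000·960,000 − 55,000·560,000) / (960,000 − 560,000) = 525,040,000,000 / 400,000 = 1,312,600.00.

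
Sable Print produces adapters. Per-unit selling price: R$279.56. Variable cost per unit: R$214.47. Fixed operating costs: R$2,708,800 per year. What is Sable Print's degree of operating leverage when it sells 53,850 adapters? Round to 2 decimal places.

4.40

Total contribution margin = 53,850 × R$65.09 = R$3,505,096.50.
Subtracting fixed costs: EBIT = R$3,505,096.50 − R$2,708,800 = R$796,296.50.
DOL = contribution ÷ EBIT = R$3,505,096.50 ÷ R$796,296.50 = 4.4017.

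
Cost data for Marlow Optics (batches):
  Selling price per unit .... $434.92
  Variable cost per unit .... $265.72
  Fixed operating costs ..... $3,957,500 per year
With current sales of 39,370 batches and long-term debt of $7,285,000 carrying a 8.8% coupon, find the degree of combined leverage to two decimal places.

3.23

Contribution at this volume is 39,370 × $169.20 = $6,661,404.00.
Operating income = contribution − fixed costs = $6,661,404.00 − $3,957,500 = $2,703,904.00. Interest = $641,080.00.
DOL = $6,661,404.00 ÷ $2,703,904.00 = 2.4636; DFL = $2,703,904.00 ÷ $2,062,824.00 = 1.3108.
Combined leverage = 2.4636 × 1.3108 = 3.2293.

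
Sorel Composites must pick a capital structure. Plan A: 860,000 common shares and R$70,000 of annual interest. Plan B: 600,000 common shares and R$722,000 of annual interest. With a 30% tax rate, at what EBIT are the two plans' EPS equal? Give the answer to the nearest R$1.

At indifference, (EBIT − 70,000)(1 − t)/860,000 = (EBIT − 722,000)(1 − t)/600,000.
The (1 − t) factor cancels: (EBIT − 70,000) × 600,000 = (EBIT − 722,000) × 860,000.
EBIT × (860,000 − 600,000) = 722,000 × 860,000 − 70,000 × 600,000 = 578,920,000,000, so EBIT = 578,920,000,000 ÷ 260,000 = 2,226,615.38.

R$2,226,615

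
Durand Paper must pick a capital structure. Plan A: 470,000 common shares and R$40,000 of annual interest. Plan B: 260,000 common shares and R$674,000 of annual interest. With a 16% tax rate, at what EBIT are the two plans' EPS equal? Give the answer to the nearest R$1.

Set EPS_A = EPS_B: (EBIT − R$40,000)(1 − 0.16) ÷ 470,000 = (EBIT − R$674,000)(1 − 0.16) ÷ 260,000.
Cancelling (1 − t) and cross-multiplying: 260,000·(EBIT − 40,000) = 470,000·(EBIT − 674,000).
Solving, EBIT = (674,000·470,000 − 40,000·260,000) / (470,000 − 260,000) = 306,380,000,000 / 210,000 = 1,458,952.38.

R$1,458,952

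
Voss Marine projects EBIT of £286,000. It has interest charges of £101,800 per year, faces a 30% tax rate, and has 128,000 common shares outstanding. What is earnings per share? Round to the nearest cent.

Interest = £101,800.00, so EBT = £286,000 − £101,800.00 = £184,200.00.
After tax at 30%: net income = £184,200.00 × 0.70 = £128,940.00.
EPS = £128,940.00 ÷ 128,000 = £1.01.

£1.01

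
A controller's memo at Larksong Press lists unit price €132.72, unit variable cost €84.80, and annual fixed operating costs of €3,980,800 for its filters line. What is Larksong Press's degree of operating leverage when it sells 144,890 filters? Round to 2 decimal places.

Contribution at this volume is 144,890 × €47.92 = €6,943,128.80.
Subtracting fixed costs: EBIT = €6,943,128.80 − €3,980,800 = €2,962,328.80.
DOL = contribution ÷ EBIT = €6,943,128.80 ÷ €2,962,328.80 = 2.3438.

2.34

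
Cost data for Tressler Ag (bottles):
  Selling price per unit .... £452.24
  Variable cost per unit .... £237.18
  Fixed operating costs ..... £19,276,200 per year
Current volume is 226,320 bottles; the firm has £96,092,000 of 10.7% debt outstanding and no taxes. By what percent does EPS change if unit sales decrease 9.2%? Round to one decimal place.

-23.4%

At 226,320 units, contribution = 226,320 × £215.06 = £48,672,379.20.
Subtracting fixed costs: EBIT = £48,672,379.20 − £19,276,200 = £29,396,179.20.
After interest of £10,281,844.00, pre-tax earnings = £19,114,335.20.
DCL = total CM / (EBIT − I) = £48,672,379.20 / £19,114,335.20 = 2.5464.
EPS therefore changes by 2.5464 × (-9.2%) = -23.4%.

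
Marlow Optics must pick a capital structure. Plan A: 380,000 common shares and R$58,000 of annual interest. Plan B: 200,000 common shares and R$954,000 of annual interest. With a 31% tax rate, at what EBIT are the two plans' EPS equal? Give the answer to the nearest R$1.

R$1,949,556

Set EPS_A = EPS_B: (EBIT − R$58,000)(1 − 0.31) ÷ 380,000 = (EBIT − R$954,000)(1 − 0.31) ÷ 200,000.
Cancelling (1 − t) and cross-multiplying: 200,000·(EBIT − 58,000) = 380,000·(EBIT − 954,000).
Solving, EBIT = (954,000·380,000 − 58,000·200,000) / (380,000 − 200,000) = 350,920,000,000 / 180,000 = 1,949,555.56.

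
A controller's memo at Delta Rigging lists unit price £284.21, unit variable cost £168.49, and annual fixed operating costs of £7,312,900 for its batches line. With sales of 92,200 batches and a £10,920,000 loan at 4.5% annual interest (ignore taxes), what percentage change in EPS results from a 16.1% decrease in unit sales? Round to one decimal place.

-60.0%

Total contribution margin = 92,200 × £115.72 = £10,669,384.00.
Subtracting fixed costs: EBIT = £10,669,384.00 − £7,312,900 = £3,356,484.00.
Interest = £491,400.00, so EBIT − I = £2,865,084.00.
DCL = total CM / (EBIT − I) = £10,669,384.00 / £2,865,084.00 = 3.7239.
EPS therefore changes by 3.7239 × (-16.1%) = -60.0%.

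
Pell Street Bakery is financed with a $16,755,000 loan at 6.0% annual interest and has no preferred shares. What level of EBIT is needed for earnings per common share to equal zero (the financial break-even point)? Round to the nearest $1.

Annual interest = 6.0% × $16,755,000 = $1,005,300.00.
Without preferred stock the financial break-even is simply EBIT = interest = $1,005,300.00.

$1,005,300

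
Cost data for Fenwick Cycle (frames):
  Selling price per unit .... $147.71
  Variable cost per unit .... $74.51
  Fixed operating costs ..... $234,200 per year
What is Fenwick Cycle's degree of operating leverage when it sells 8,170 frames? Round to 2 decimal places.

1.64

At 8,170 units, contribution = 8,170 × $73.20 = $598,044.00.
Subtracting fixed costs: EBIT = $598,044.00 − $234,200 = $363,844.00.
DOL = contribution ÷ EBIT = $598,044.00 ÷ $363,844.00 = 1.6437.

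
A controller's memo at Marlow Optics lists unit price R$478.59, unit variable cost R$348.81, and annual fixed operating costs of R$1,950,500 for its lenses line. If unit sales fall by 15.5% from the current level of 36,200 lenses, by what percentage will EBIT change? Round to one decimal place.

Contribution at this volume is 36,200 × R$129.78 = R$4,698,036.00.
Operating income = contribution − fixed costs = R$4,698,036.00 − R$1,950,500 = R$2,747,536.00.
Degree of operating leverage = R$4,698,036.00 / R$2,747,536.00 = 1.7099.
So EBIT moves 1.7099 × (-15.5%) = -26.5%.

-26.5%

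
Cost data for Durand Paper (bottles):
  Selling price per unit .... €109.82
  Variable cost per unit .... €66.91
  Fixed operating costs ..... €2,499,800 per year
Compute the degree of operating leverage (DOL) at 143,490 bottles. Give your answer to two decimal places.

Contribution at this volume is 143,490 × €42.91 = €6,157,155.90.
Operating income = contribution − fixed costs = €6,157,155.90 − €2,499,800 = €3,657,355.90.
Degree of operating leverage = €6,157,155.90 / €3,657,355.90 = 1.6835.

1.68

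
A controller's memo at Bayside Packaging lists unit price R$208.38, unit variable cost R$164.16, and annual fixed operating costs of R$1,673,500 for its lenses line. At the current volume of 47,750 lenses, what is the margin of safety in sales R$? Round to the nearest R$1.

R$2,064,032

Unit CM = price − variable cost = R$208.38 − R$164.16 = R$44.22. Break-even units = R$1,673,500 ÷ R$44.22 = 37,844.87; break-even revenue = 37,844.87 × R$208.38 = R$7,886,113.30.
Current sales = 47,750 × R$208.38 = R$9,950,145.00.
Margin of safety = R$9,950,145.00 − R$7,886,113.30 = R$2,064,032.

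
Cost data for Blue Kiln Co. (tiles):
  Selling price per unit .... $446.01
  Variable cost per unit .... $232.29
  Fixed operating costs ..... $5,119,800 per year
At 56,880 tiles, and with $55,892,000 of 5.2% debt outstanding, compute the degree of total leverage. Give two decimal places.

Total contribution margin = 56,880 × $213.72 = $12,156,393.60.
Operating income = contribution − fixed costs = $12,156,393.60 − $5,119,800 = $7,036,593.60. Interest = $2,906,384.00.
DOL = $12,156,393.60 ÷ $7,036,593.60 = 1.7276; DFL = $7,036,593.60 ÷ $4,130,209.60 = 1.7037.
DCL = DOL × DFL = 1.7276 × 1.7037 = 2.9433.

2.94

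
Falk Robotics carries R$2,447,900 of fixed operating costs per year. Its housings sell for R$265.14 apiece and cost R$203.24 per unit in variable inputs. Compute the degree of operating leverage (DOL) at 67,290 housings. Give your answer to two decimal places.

2.43

At 67,290 units, contribution = 67,290 × R$61.90 = R$4,165,251.00.
Subtracting fixed costs: EBIT = R$4,165,251.00 − R$2,447,900 = R$1,717,351.00.
So DOL = total CM / EBIT = R$4,165,251.00 / R$1,717,351.00 = 2.4254.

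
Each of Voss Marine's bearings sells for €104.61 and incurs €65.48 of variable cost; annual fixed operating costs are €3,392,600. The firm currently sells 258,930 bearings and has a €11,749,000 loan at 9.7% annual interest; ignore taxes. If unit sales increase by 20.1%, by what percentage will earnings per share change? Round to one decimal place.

+36.4%

At 258,930 units, contribution = 258,930 × €39.13 = €10,131,930.90.
Subtracting fixed costs: EBIT = €10,131,930.90 − €3,392,600 = €6,739,330.90.
Interest = €1,139,653.00, so EBIT − I = €5,599,677.90.
Degree of combined leverage = contribution ÷ (EBIT − I) = €10,131,930.90 ÷ €5,599,677.90 = 1.8094.
%ΔEPS = DCL × %ΔSales = 1.8094 × +20.1% = +36.4%.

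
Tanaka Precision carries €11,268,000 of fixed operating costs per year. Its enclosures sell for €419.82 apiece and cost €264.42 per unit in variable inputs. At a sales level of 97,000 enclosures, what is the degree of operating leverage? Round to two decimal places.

At 97,000 units, contribution = 97,000 × €155.40 = €15,073,800.00.
EBIT = €15,073,800.00 − €11,268,000 = €3,805,800.00.
So DOL = total CM / EBIT = €15,073,800.00 / €3,805,800.00 = 3.9607.

3.96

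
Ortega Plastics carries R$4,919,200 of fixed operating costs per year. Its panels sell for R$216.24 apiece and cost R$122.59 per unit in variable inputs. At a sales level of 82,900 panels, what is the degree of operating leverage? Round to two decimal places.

Total contribution margin = 82,900 × R$93.65 = R$7,763,585.00.
Subtracting fixed costs: EBIT = R$7,763,585.00 − R$4,919,200 = R$2,844,385.00.
So DOL = total CM / EBIT = R$7,763,585.00 / R$2,844,385.00 = 2.7294.

2.73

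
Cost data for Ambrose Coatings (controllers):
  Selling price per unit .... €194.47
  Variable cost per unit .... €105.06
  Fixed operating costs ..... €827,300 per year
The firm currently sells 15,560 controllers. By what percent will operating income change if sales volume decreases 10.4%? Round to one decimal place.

-25.7%

Contribution at this volume is 15,560 × €89.41 = €1,391,219.60.
EBIT = €1,391,219.60 − €827,300 = €563,919.60.
Degree of operating leverage = €1,391,219.60 / €563,919.60 = 2.4671.
Operating income changes by 2.4671 × -10.4% = -25.7%.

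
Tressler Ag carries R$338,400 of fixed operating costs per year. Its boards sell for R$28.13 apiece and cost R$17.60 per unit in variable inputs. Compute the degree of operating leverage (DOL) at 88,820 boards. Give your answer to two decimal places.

Total contribution margin = 88,820 × R$10.53 = R$935,274.60.
EBIT = R$935,274.60 − R$338,400 = R$596,874.60.
Degree of operating leverage = R$935,274.60 / R$596,874.60 = 1.5670.

1.57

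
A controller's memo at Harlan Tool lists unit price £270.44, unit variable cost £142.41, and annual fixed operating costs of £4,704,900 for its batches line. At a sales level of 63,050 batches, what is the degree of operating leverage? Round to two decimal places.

At 63,050 units, contribution = 63,050 × £128.03 = £8,072,291.50.
EBIT = £8,072,291.50 − £4,704,900 = £3,367,391.50.
DOL = contribution ÷ EBIT = £8,072,291.50 ÷ £3,367,391.50 = 2.3972.

2.40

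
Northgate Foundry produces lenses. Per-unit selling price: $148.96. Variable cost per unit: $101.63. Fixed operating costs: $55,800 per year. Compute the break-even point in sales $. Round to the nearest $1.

$175,617

CM per unit = $148.96 − $101.63 = $47.33; CM ratio = $47.33 / $148.96 = 0.3177.
Break-even revenue = fixed costs × price ÷ CM = $55,800 × $148.96 ÷ $47.33 = $175,617.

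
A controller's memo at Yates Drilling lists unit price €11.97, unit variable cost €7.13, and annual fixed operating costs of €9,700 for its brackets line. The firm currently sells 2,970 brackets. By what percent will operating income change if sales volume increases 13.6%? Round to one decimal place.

+41.8%

At 2,970 units, contribution = 2,970 × €4.84 = €14,374.80.
Operating income = contribution − fixed costs = €14,374.80 − €9,700 = €4,674.80.
Degree of operating leverage = €14,374.80 / €4,674.80 = 3.0750.
So EBIT moves 3.0750 × (+13.6%) = +41.8%.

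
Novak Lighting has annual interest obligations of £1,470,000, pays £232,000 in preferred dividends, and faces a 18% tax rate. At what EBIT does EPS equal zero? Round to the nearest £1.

£1,752,927

Grossing the preferred dividend up to pre-tax terms: £232,000 / (1 − 0.18) = £282,926.83.
Financial break-even EBIT = interest + D_p ÷ (1 − t) = £1,470,000 + £282,926.83 = £1,752,926.83.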